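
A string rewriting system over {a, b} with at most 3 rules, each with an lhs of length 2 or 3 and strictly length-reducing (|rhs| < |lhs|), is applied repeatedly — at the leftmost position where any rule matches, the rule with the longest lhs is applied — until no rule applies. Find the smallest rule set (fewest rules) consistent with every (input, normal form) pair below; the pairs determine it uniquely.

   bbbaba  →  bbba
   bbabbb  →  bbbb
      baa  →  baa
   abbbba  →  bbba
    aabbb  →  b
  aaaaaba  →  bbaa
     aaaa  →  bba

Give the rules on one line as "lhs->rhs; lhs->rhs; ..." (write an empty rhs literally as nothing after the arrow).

aaa->bb; ab->

  | bbbaba => bbba
  | bbabbb => bbbb
  | baa
  | abbbba => bbba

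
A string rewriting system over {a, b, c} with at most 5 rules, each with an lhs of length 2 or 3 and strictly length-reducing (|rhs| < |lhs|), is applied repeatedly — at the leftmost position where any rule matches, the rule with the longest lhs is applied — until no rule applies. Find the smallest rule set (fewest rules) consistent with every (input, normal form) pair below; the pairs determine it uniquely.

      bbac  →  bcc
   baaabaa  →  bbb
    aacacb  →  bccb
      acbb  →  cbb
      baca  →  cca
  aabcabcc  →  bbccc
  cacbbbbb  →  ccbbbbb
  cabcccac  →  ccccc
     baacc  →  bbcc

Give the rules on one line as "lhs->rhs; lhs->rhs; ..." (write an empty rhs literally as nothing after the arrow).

  | bbac => bcc
  | baaabaa => bbabaa => bbaa => bbb
  | aacacb => bcacb => bccb
  | acbb => cbb

aa->b; ab->; ac->c; bac->cc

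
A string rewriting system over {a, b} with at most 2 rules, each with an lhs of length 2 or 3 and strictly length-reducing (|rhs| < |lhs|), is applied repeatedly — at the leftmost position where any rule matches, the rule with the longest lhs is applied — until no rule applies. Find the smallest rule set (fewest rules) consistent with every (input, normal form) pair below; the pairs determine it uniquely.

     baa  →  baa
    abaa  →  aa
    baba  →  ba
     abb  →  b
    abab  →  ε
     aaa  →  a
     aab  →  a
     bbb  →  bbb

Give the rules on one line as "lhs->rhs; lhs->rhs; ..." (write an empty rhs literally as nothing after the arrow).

  | baa
  | abaa => aa
  | baba => ba
  | abb => b

aaa->a; ab->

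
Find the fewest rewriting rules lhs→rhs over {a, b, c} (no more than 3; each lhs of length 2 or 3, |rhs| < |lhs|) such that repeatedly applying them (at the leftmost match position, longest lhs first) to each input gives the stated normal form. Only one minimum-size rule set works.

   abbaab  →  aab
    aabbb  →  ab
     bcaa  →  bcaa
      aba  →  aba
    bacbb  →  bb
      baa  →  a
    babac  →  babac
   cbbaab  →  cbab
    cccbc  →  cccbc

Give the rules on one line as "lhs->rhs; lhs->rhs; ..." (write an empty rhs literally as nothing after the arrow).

abb->; acb->; baa->a

  | abbaab => aab
  | aabbb => ab
  | bcaa
  | aba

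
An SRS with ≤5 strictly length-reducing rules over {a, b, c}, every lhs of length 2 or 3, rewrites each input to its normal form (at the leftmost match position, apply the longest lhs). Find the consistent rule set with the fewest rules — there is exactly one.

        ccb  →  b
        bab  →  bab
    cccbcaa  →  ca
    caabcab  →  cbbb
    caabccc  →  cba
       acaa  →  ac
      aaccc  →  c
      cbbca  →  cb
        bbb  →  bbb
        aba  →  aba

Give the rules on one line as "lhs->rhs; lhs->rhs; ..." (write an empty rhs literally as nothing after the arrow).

aa->; aab->bb; bc->a; cc->

  | ccb => b
  | bab
  | cccbcaa => cbcaa => caaa => ca
  | caabcab => cbbcab => cbaab => cbbb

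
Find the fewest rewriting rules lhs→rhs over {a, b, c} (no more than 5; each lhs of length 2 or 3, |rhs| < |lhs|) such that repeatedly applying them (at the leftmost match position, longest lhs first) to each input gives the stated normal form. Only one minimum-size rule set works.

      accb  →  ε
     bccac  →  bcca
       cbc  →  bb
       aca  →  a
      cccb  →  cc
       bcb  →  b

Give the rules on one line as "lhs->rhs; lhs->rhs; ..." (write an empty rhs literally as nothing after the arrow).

  | accb => cb => ε
  | bccac => bcca
  | cbc => bb
  | aca => a

ac->; cac->ca; cb->; cbc->bb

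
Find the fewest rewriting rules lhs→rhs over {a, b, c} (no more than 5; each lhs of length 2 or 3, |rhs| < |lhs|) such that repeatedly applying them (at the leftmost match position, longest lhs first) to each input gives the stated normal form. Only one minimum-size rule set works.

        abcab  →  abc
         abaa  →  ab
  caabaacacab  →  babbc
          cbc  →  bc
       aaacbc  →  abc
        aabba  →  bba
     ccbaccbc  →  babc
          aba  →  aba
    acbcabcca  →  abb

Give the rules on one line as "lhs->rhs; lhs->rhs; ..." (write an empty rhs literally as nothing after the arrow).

aa->; ca->b; cab->c; cb->b

  | abcab => abc
  | abaa => ab
  | caabaacacab => babaacacab => babcacab => babbcab => babbc
  | cbc => bc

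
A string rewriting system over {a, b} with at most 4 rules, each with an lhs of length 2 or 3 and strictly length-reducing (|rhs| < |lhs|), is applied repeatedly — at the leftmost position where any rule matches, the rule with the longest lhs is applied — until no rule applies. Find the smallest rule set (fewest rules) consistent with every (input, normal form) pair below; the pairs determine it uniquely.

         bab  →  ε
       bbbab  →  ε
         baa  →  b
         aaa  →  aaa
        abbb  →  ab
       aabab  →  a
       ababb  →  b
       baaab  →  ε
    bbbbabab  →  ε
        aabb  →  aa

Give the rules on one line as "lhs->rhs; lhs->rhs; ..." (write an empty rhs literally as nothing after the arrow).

  | bab => bb => ε
  | bbbab => bab => bb => ε
  | baa => ba => b
  | aaa

aba->b; ba->b; bb->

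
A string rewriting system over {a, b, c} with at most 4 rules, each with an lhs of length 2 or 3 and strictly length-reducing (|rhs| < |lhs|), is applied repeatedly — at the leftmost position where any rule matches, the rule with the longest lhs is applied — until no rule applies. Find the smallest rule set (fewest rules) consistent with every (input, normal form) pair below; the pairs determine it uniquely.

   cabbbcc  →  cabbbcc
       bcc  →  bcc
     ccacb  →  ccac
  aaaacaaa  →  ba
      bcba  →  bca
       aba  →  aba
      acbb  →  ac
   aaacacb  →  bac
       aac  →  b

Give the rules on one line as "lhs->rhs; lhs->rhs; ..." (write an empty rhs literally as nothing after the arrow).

  | cabbbcc
  | bcc
  | ccacb => ccac
  | aaaacaaa => aaacaaa => aacaaa => baaa => baa => ba

aa->a; aac->b; cb->c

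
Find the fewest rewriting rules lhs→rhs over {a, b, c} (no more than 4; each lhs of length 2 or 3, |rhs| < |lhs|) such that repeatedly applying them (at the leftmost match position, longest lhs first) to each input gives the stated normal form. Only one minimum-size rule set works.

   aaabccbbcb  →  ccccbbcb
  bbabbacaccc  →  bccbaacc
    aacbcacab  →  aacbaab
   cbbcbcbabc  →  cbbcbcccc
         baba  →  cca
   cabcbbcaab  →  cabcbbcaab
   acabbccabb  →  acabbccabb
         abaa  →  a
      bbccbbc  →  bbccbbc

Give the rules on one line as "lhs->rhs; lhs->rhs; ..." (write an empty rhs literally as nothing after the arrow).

aaa->ba; aba->; bab->cc; cac->a

  | aaabccbbcb => babccbbcb => ccccbbcb
  | bbabbacaccc => bccbacaccc => bccbaacc
  | aacbcacab => aacbaab
  | cbbcbcbabc => cbbcbcccc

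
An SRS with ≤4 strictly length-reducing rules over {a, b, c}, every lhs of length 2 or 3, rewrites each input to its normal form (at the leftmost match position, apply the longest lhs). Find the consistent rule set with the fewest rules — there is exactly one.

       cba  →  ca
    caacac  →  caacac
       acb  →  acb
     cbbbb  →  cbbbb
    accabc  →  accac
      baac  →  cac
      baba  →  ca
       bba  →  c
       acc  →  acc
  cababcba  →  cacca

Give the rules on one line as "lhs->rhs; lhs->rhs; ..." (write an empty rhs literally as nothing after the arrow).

ba->c; bc->c; cba->ca

  | cba => ca
  | caacac
  | acb
  | cbbbb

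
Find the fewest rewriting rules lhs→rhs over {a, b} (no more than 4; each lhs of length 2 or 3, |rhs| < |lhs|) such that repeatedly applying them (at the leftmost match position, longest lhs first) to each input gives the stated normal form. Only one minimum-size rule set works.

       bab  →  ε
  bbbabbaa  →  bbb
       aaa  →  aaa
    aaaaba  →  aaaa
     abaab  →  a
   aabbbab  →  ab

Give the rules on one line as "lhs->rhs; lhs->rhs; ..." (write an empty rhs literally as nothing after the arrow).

aab->a; ba->b; bab->

  | bab => ε
  | bbbabbaa => bbbaa => bbba => bbb
  | aaa
  | aaaaba => aaaa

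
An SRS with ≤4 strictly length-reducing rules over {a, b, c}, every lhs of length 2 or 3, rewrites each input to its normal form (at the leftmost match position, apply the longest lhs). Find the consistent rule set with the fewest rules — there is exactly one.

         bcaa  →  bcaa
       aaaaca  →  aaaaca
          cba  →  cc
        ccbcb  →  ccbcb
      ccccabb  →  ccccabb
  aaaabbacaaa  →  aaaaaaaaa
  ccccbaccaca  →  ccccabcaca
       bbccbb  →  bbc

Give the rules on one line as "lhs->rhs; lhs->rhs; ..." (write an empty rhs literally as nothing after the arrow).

ba->c; bab->aa; bac->ab; cbb->

  | bcaa
  | aaaaca
  | cba => cc
  | ccbcb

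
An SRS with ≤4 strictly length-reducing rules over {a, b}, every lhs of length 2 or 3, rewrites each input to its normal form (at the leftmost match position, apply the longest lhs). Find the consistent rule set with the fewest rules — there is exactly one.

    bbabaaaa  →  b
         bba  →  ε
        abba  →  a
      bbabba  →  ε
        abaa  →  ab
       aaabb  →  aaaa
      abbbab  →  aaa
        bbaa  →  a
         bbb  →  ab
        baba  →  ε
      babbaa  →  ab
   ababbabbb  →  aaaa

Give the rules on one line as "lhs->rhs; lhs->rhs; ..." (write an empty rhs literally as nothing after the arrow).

  | bbabaaaa => baaaa => baaa => baa => ba => b
  | bba => ε
  | abba => a
  | bbabba => bba => ε

ba->b; bb->a; bba->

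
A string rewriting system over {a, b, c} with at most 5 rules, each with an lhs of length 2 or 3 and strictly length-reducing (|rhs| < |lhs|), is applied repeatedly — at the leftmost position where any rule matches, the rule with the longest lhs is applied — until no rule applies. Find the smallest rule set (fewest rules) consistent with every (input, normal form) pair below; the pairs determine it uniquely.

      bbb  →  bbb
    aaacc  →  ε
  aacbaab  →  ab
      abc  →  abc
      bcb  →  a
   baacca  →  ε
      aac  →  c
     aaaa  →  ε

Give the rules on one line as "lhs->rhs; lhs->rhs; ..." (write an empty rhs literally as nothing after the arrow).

  | bbb
  | aaacc => acc => aa => ε
  | aacbaab => cbaab => aaab => ab
  | abc

aa->; ba->a; cb->a; cc->a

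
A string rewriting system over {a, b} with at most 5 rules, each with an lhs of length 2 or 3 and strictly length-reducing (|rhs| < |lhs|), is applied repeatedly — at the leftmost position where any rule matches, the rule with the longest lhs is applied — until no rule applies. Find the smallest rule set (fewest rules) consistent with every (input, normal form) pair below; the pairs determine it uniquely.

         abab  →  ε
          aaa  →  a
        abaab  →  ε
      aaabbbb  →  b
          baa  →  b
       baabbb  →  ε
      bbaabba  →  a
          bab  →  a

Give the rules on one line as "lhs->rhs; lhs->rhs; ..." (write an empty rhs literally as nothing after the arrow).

aa->; aab->; ba->b; bb->a

  | abab => abb => aa => ε
  | aaa => a
  | abaab => abab => abb => aa => ε
  | aaabbbb => abbbb => aabb => b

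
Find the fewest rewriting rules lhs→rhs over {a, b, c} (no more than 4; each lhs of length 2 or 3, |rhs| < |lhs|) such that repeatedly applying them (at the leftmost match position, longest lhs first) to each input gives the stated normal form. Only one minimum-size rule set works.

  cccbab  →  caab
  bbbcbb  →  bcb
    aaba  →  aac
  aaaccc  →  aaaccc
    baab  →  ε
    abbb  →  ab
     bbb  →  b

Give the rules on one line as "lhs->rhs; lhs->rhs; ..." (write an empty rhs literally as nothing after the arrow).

  | cccbab => caab
  | bbbcbb => bbcbb => bcbb => bcb
  | aaba => aac
  | aaaccc

ba->c; bb->b; cab->; ccb->a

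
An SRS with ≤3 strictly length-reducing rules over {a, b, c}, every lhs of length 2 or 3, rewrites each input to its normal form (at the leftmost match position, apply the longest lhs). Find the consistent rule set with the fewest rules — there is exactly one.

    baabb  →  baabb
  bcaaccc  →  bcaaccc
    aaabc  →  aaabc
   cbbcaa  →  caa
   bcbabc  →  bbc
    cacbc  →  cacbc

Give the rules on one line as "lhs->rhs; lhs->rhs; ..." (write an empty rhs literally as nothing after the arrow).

cba->; cbb->

  | baabb
  | bcaaccc
  | aaabc
  | cbbcaa => caa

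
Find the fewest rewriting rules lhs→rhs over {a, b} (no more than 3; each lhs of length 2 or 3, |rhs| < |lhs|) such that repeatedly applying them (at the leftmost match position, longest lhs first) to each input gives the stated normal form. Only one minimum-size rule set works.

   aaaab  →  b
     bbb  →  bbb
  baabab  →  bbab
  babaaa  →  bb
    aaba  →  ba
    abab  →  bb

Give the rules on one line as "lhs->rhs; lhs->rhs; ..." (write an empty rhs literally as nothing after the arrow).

  | aaaab => aab => b
  | bbb
  | baabab => bbab
  | babaaa => bbaa => bb

aa->; aba->b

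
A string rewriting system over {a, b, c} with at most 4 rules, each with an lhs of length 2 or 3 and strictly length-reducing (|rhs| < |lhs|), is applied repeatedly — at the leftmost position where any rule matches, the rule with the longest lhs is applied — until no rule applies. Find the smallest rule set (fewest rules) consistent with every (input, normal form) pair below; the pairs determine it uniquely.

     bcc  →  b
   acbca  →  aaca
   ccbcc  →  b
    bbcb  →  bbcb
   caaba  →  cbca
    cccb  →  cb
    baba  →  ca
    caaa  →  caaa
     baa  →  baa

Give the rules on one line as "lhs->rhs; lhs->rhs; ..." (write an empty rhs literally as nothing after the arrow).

aab->bc; acb->aa; bab->c; cc->

  | bcc => b
  | acbca => aaca
  | ccbcc => bcc => b
  | bbcb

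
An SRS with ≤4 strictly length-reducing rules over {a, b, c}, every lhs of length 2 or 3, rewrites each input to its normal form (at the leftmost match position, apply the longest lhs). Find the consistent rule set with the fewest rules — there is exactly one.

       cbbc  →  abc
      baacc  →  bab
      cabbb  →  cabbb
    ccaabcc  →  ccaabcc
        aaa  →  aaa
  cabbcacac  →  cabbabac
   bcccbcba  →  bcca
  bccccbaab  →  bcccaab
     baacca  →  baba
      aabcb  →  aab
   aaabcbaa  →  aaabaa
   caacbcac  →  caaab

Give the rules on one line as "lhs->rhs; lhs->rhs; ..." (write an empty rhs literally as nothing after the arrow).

acc->b; cac->ab; cb->; cbb->ab

  | cbbc => abc
  | baacc => bab
  | cabbb
  | ccaabcc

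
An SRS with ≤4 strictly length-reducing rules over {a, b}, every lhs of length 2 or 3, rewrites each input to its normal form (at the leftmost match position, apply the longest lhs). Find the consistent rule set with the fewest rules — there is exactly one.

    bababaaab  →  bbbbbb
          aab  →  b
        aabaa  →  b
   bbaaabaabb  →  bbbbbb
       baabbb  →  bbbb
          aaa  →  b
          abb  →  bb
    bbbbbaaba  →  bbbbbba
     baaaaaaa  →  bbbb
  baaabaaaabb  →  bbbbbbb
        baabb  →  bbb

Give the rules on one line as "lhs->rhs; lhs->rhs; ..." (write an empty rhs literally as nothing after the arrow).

aa->; aaa->ab; ab->b; aba->bb

  | bababaaab => bbbbaaab => bbbbabb => bbbbbb
  | aab => b
  | aabaa => baa => b
  | bbaaabaabb => bbabbaabb => bbbbaabb => bbbbbb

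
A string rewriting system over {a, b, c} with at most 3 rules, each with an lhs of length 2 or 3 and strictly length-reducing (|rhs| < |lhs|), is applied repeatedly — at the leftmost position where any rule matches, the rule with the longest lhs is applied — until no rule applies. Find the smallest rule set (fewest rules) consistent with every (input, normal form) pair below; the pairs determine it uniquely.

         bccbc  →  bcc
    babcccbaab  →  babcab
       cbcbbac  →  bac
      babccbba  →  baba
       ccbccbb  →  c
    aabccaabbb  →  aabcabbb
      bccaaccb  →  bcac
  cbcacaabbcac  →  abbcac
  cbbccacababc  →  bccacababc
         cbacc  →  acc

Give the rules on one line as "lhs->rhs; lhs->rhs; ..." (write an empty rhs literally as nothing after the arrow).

  | bccbc => bcc
  | babcccbaab => babccaab => babcab
  | cbcbbac => cbbac => bac
  | babccbba => babcba => baba

caa->a; cb->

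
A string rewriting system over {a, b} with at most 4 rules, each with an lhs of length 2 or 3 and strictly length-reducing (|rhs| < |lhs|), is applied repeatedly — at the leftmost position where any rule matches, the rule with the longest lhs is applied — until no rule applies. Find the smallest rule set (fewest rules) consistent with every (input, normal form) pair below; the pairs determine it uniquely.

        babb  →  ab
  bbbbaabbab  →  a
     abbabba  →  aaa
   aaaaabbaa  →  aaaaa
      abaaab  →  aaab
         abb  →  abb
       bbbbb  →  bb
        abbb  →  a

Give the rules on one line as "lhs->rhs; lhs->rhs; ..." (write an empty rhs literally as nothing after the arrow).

ba->; bab->a; bbb->

  | babb => ab
  | bbbbaabbab => baabbab => abbab => aba => a
  | abbabba => ababa => aaa
  | aaaaabbaa => aaaaaba => aaaaa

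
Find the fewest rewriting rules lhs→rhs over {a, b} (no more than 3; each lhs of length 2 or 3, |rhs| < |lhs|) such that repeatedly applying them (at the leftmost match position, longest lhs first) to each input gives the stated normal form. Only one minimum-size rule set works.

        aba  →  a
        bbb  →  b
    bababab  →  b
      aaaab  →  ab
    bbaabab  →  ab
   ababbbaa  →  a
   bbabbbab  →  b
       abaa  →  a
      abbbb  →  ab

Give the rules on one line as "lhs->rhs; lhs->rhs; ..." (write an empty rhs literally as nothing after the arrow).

  | aba => a
  | bbb => bb => b
  | bababab => babab => bab => b
  | aaaab => aaab => aab => ab

aa->a; ba->; bb->b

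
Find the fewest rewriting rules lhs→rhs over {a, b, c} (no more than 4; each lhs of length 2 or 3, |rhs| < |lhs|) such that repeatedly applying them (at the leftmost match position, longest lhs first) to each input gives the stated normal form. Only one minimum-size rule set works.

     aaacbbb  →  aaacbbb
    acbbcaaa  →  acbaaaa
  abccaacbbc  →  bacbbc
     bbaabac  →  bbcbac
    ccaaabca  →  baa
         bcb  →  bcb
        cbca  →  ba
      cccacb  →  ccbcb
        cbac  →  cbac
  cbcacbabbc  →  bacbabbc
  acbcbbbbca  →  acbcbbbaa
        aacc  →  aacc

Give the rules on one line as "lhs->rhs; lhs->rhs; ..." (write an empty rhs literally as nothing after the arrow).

aab->cb; abc->; bca->aa; ca->b

  | aaacbbb
  | acbbcaaa => acbaaaa
  | abccaacbbc => caacbbc => bacbbc
  | bbaabac => bbcbac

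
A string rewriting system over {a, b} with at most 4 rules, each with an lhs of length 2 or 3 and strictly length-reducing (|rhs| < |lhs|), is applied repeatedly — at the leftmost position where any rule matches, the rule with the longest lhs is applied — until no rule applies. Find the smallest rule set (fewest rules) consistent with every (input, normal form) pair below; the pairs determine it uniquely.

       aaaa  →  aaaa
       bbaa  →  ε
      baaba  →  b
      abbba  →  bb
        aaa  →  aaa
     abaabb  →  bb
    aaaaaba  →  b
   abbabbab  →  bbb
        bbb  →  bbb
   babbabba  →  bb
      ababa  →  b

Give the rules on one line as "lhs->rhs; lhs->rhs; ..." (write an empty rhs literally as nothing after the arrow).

  | aaaa
  | bbaa => ba => ε
  | baaba => aba => b
  | abbba => bbba => bb

ab->b; aba->b; ba->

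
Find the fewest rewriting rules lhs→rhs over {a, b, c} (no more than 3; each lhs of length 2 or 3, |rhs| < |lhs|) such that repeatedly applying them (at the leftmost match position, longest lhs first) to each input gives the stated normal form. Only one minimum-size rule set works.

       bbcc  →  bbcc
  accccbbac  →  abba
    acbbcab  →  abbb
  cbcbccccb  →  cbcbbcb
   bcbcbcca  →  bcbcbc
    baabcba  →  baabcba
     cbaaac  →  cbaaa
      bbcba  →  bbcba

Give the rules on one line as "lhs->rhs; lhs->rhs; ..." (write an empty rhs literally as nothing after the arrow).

ac->a; ca->; ccc->b

  | bbcc
  | accccbbac => acccbbac => accbbac => acbbac => abbac => abba
  | acbbcab => abbcab => abbb
  | cbcbccccb => cbcbbcb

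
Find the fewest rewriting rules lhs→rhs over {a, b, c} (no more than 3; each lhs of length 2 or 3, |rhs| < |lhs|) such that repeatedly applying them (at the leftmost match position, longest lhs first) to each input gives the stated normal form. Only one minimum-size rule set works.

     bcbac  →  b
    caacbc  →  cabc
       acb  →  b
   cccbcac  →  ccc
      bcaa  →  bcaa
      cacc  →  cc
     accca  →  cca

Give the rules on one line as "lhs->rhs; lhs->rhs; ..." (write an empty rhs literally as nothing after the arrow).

ac->; cb->

  | bcbac => bac => b
  | caacbc => cabc
  | acb => b
  | cccbcac => cccac => ccc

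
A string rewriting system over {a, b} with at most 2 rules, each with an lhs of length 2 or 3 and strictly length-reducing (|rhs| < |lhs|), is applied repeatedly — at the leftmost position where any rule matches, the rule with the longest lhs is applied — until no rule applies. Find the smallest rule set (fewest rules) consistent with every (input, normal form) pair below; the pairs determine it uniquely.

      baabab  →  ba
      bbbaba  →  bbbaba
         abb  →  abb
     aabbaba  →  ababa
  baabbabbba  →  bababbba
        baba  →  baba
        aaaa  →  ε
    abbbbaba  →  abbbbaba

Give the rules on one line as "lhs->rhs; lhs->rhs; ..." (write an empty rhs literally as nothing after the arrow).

aa->; aab->a

  | baabab => baab => ba
  | bbbaba
  | abb
  | aabbaba => ababa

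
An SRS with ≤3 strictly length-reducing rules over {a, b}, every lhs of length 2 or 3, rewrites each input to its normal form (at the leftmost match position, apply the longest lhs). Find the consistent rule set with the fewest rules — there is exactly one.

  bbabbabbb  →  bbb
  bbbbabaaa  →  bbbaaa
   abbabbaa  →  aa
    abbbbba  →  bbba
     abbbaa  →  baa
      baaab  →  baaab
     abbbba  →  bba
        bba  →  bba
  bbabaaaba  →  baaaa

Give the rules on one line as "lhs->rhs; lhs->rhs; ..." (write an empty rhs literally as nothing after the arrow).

aba->aa; abb->; bab->

  | bbabbabbb => bbabbb => bbb
  | bbbbabaaa => bbbaaa
  | abbabbaa => abbaa => aa
  | abbbbba => bbba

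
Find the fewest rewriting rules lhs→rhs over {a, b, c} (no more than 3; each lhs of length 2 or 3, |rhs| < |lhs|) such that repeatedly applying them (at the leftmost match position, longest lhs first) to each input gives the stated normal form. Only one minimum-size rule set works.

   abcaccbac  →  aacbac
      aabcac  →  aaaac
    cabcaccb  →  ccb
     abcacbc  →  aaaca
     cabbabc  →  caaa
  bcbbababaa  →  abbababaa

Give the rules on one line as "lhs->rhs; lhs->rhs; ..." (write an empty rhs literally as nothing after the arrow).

acc->c; bc->a; cab->ca

  | abcaccbac => aaaccbac => aacbac
  | aabcac => aaaac
  | cabcaccb => cacaccb => caccb => ccb
  | abcacbc => aaacbc => aaaca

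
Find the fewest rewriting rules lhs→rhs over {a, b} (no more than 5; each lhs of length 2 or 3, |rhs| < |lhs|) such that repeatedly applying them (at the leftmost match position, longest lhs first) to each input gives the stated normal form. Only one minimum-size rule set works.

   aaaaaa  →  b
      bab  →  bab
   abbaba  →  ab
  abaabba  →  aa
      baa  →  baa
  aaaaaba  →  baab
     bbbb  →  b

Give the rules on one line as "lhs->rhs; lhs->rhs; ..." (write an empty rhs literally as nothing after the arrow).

  | aaaaaa => baaa => bb => b
  | bab
  | abbaba => ababa => abba => aba => ab
  | abaabba => ababba => abbba => aa

aaa->b; aba->ab; bb->b; bbb->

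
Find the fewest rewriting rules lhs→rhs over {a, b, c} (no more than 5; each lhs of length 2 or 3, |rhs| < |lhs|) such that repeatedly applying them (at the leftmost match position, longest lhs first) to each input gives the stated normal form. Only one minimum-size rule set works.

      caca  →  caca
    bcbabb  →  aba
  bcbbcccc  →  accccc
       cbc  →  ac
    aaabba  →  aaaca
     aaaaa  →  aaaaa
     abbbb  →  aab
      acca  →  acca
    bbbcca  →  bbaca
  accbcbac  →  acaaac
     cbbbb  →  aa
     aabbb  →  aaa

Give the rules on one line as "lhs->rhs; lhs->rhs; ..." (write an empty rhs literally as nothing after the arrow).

abb->ac; bab->ba; bc->a; cb->a

  | caca
  | bcbabb => ababb => abab => aba
  | bcbbcccc => abbcccc => accccc
  | cbc => ac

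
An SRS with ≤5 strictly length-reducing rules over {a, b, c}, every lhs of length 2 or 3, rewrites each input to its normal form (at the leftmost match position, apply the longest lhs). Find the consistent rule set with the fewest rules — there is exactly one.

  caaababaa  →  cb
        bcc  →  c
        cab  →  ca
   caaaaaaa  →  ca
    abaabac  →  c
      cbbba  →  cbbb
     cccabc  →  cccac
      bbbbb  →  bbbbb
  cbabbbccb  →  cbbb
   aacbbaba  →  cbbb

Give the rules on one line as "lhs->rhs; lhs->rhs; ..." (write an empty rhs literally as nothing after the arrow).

  | caaababaa => cababaa => caabaa => cbaa => cba => cb
  | bcc => c
  | cab => ca
  | caaaaaaa => caaaaa => caaa => ca

aa->; ab->a; ba->b; bc->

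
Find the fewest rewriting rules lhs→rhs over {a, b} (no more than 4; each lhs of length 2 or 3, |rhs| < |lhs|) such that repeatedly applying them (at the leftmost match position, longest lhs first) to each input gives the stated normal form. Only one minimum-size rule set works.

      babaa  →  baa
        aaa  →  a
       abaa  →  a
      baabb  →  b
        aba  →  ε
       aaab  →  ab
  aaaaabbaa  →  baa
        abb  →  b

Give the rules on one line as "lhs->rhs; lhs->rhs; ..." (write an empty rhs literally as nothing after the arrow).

aaa->a; aba->; abb->b; bab->b

  | babaa => baa
  | aaa => a
  | abaa => a
  | baabb => bab => b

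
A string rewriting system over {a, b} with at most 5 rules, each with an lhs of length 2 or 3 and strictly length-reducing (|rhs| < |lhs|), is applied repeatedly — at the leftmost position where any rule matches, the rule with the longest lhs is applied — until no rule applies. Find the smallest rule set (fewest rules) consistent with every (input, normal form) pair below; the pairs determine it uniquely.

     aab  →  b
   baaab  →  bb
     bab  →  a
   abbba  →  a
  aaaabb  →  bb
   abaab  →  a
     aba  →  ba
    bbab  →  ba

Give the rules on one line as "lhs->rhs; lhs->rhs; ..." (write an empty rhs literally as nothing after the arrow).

aaa->; ab->b; bab->a; bbb->

  | aab => ab => b
  | baaab => bb
  | bab => a
  | abbba => bbba => a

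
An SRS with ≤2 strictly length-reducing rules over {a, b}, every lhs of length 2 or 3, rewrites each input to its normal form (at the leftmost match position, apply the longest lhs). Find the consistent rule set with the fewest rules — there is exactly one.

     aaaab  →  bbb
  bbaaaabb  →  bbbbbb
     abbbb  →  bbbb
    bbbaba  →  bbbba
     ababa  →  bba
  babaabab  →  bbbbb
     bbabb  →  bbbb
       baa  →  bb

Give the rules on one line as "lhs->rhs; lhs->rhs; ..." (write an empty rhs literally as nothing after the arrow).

  | aaaab => baab => bbb
  | bbaaaabb => bbbaabb => bbbbbb
  | abbbb => bbbb
  | bbbaba => bbbba

aa->b; ab->b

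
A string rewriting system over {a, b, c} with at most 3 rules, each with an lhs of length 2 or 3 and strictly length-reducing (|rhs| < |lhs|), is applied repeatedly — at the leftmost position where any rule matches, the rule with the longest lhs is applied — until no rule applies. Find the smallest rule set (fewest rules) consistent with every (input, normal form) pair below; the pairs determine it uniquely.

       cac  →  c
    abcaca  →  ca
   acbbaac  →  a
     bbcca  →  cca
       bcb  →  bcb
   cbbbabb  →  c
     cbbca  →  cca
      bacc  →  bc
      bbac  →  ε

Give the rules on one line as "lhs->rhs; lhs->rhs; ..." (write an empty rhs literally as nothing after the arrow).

  | cac => c
  | abcaca => caca => ca
  | acbbaac => bbaac => aac => a
  | bbcca => cca

ab->; ac->; bb->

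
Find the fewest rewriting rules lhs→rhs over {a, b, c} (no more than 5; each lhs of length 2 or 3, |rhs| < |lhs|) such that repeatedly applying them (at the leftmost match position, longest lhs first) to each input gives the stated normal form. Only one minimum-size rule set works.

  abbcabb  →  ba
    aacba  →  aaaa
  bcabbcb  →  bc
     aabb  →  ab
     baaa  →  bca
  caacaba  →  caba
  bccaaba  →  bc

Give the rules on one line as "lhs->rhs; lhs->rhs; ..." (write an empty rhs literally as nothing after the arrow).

  | abbcabb => bcabb => bcb => ba
  | aacba => aaaa
  | bcabbcb => bcbcb => bacb => baa => bc
  | aabb => ab

abb->b; baa->bc; caa->; cb->a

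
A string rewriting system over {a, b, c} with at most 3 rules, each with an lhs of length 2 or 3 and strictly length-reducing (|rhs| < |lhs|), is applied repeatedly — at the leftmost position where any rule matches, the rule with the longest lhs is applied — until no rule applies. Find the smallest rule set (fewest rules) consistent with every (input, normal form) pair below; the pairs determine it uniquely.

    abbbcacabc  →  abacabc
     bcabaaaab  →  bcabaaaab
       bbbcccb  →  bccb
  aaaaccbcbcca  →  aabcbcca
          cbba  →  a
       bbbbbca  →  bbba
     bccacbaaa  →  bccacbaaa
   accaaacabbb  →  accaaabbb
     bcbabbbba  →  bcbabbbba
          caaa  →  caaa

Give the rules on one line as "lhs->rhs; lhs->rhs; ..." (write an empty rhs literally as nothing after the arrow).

  | abbbcacabc => abacabc
  | bcabaaaab
  | bbbcccb => bccb
  | aaaaccbcbcca => aaacbcbcca => aabcbcca

aac->a; bbc->; cbb->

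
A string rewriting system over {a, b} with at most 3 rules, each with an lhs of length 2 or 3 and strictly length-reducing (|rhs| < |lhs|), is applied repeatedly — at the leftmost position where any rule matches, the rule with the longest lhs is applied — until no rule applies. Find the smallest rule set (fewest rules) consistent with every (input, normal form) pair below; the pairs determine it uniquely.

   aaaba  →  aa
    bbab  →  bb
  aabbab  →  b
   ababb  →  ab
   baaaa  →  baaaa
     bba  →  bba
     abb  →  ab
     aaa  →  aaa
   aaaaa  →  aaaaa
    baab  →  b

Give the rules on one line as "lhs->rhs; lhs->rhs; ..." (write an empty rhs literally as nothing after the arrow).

aab->; abb->ab; bab->b

  | aaaba => aa
  | bbab => bb
  | aabbab => bab => b
  | ababb => abb => ab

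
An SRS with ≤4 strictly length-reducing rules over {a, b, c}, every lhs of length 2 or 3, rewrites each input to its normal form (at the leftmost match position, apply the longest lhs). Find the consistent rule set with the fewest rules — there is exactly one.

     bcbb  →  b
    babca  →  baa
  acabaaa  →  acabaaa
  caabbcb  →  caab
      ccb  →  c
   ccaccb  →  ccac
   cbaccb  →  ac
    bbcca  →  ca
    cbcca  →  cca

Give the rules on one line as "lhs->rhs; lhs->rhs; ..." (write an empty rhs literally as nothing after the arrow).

bb->b; bc->; cb->

  | bcbb => bb => b
  | babca => baa
  | acabaaa
  | caabbcb => caabcb => caab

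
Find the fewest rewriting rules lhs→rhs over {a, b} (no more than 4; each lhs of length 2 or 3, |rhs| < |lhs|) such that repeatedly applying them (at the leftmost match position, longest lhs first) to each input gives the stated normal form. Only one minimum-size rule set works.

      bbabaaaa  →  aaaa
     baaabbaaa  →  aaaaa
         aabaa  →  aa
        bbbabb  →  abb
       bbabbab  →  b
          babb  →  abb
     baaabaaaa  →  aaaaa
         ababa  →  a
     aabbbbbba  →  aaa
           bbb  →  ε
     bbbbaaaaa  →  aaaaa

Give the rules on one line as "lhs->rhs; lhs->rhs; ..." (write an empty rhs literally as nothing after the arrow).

  | bbabaaaa => baaaa => aaaa
  | baaabbaaa => aaabbaaa => aaaaa
  | aabaa => aa
  | bbbabb => abb

aba->; ba->a; bba->; bbb->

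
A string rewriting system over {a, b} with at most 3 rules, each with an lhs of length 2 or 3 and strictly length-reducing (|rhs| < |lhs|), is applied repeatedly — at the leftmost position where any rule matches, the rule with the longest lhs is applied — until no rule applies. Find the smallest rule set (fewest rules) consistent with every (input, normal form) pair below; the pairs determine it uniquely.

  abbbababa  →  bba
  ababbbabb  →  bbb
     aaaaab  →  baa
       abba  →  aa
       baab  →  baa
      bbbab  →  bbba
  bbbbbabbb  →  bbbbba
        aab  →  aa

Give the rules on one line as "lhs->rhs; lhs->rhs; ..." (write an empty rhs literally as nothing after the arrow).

aaa->b; ab->a

  | abbbababa => abbababa => abababa => aababa => aaaba => bba
  | ababbbabb => aabbbabb => aabbabb => aababb => aaabb => bbb
  | aaaaab => baab => baa
  | abba => aba => aa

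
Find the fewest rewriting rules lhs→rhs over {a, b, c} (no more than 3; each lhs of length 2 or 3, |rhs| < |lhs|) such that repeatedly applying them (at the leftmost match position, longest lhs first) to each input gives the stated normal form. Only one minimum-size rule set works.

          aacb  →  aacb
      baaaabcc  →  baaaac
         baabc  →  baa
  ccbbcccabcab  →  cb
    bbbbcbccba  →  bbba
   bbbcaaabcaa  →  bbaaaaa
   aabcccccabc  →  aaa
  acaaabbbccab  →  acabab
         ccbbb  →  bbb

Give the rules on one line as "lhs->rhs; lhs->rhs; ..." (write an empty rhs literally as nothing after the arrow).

  | aacb
  | baaaabcc => baaaac
  | baabc => baa
  | ccbbcccabcab => bbcccabcab => bccabcab => cabcab => caab => cb

bc->; caa->c; cc->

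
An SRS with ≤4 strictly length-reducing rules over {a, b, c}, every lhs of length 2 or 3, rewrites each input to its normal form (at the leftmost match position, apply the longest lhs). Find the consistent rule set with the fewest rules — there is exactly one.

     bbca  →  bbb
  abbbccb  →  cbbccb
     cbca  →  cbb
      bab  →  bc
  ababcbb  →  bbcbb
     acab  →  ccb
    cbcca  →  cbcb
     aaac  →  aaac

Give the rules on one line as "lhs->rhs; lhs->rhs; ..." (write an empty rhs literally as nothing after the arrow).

ab->c; aca->cc; ca->b

  | bbca => bbb
  | abbbccb => cbbccb
  | cbca => cbb
  | bab => bc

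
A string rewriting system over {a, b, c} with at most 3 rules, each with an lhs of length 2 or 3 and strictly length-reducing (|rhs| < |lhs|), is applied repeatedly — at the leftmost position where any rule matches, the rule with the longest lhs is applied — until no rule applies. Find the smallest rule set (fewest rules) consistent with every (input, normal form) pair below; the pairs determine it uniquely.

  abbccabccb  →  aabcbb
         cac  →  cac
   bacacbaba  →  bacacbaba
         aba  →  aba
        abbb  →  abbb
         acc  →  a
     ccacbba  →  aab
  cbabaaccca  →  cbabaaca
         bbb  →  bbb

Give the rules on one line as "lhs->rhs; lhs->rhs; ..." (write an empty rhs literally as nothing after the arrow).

  | abbccabccb => abbacbccb => aabcbccb => aabcbb
  | cac
  | bacacbaba
  | aba

bba->ab; cc->; cca->ac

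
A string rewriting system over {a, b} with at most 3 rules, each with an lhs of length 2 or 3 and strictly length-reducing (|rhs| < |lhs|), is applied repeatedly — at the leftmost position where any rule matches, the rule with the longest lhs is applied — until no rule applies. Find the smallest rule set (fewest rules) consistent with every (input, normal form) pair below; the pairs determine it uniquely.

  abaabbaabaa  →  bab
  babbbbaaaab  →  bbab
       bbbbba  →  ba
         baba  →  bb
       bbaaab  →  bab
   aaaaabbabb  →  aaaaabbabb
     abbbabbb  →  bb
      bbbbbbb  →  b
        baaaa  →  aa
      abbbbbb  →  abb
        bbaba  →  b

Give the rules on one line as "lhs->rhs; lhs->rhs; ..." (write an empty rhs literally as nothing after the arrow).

aba->b; baa->; bbb->b

  | abaabbaabaa => babbaabaa => babbaa => bab
  | babbbbaaaab => babbaaaab => babaab => bbab
  | bbbbba => bbba => ba
  | baba => bb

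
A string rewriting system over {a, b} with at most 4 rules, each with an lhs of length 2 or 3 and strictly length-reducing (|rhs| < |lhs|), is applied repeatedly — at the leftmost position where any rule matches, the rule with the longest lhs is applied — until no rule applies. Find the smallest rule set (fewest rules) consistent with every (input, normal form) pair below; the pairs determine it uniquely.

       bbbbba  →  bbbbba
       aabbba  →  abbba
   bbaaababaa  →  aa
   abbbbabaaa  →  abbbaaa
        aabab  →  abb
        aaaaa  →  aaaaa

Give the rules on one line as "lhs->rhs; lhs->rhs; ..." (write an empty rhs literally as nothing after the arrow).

  | bbbbba
  | aabbba => abbba
  | bbaaababaa => bbaababaa => bbababaa => babaa => aa
  | abbbbabaaa => abbbaaa

aab->ab; aba->ab; bab->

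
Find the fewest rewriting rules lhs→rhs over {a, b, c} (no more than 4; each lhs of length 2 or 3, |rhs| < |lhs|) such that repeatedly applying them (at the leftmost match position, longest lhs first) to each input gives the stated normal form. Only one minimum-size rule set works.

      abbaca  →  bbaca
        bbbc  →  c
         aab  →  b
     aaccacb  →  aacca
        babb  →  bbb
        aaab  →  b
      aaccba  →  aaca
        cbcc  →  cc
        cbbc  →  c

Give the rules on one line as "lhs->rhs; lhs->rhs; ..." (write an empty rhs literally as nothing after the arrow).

  | abbaca => bbaca
  | bbbc => bbc => bc => c
  | aab => ab => b
  | aaccacb => aacca

ab->b; bc->c; cb->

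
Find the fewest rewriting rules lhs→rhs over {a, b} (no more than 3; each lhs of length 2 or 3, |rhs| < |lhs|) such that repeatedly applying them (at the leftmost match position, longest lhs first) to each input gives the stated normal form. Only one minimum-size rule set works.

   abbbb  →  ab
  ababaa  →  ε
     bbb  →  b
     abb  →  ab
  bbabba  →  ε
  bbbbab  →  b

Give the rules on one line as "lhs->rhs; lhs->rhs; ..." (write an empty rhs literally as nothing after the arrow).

aa->; ba->; bb->b

  | abbbb => abbb => abb => ab
  | ababaa => abaa => aa => ε
  | bbb => bb => b
  | abb => ab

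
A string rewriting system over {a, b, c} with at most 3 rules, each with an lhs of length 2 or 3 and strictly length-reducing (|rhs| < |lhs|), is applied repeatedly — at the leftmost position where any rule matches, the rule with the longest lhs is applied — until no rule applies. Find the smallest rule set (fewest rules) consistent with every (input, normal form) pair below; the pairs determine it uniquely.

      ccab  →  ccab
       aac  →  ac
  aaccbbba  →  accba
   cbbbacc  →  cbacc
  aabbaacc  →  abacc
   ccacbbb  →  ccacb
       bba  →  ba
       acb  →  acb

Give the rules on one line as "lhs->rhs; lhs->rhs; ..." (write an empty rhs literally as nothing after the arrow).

aa->a; bb->b

  | ccab
  | aac => ac
  | aaccbbba => accbbba => accbba => accba
  | cbbbacc => cbbacc => cbacc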